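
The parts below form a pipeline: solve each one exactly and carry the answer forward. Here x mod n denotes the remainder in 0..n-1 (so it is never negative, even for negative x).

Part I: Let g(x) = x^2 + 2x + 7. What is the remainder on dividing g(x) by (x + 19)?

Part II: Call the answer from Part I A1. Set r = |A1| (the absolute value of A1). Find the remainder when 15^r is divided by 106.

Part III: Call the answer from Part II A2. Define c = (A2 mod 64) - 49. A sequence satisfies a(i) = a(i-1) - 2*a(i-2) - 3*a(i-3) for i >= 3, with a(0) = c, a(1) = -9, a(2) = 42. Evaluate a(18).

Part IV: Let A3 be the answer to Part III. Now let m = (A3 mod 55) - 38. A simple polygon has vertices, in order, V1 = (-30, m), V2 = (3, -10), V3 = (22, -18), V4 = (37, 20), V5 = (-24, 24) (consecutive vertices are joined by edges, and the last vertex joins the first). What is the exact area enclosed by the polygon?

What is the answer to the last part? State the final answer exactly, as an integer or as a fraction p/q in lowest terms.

Part I: remainder = value at the root: 1*(-19)^2 + 2*(-19)^1 + 7 = (361) + (-38) + (7) = 330; answer 330
Part II: A1 = 330; r = 330; squarings mod 106: 15^1=15, 15^2=13, 15^4=63, 15^8=47, 15^16=89, 15^32=77, 15^64=99, 15^128=49, 15^256=69; 15^330 = 15^2 * 15^8 * 15^64 * 15^256 = 97 (mod 106); answer 97
Part III: A2 = 97; c = -16; a(3) = 1*(42) - 2*(-9) - 3*(-16) = 108; iterating: a(3)=108, a(4)=51, a(5)=-291, a(6)=-717, a(7)=-288, a(8)=2019, a(9)=4746, a(10)=1572, a(11)=-13977, a(12)=-31359, a(13)=-8121, a(14)=96528, a(15)=206847, a(16)=38154, a(17)=-665124, a(18)=-1361973; answer -1361973
Part IV: A3 = -1361973; m = 9; cross terms: (-30*-10 - 3*9)=273, (3*-18 - 22*-10)=166, (22*20 - 37*-18)=1106, (37*24 - -24*20)=1368, (-24*9 - -30*24)=504; twice the area = |3417| = 3417; area = 3417/2; answer 3417/2

3417/2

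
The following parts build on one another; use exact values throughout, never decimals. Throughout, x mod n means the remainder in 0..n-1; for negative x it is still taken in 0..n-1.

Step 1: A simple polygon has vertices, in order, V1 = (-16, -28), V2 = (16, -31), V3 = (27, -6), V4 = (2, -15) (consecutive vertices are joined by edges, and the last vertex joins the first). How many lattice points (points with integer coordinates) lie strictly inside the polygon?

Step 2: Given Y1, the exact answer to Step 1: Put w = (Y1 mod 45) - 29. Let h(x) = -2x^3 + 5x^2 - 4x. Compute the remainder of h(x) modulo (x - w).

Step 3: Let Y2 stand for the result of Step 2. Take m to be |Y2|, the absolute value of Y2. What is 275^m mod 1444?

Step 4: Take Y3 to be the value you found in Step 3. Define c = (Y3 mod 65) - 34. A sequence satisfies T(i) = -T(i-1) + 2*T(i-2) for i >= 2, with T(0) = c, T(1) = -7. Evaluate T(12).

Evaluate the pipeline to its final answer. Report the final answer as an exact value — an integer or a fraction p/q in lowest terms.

Step 1: cross terms: (-16*-31 - 16*-28)=944, (16*-6 - 27*-31)=741, (27*-15 - 2*-6)=-393, (2*-28 - -16*-15)=-296; twice the area = |996| = 996; area = 498; boundary points = 1 + 1 + 1 + 1 = 4; strictly interior points = area - boundary/2 + 1 = 497; answer 497
Step 2: Y1 = 497; w = -27; remainder = value at the root: -2*(-27)^3 + 5*(-27)^2 - 4*(-27)^1 = (39366) + (3645) + (108) = 43119; answer 43119
Step 3: Y2 = 43119; m = 43119; squarings mod 1444: 275^1=275, 275^2=537, 275^4=1013, 275^8=929, 275^16=973, 275^32=909, 275^64=313, 275^128=1221, 275^256=633, 275^512=701, 275^1024=441, 275^2048=985, 275^4096=1301, 275^8192=233, 275^16384=861, 275^32768=549; 275^43119 = 275^1 * 275^2 * 275^4 * 275^8 * 275^32 * 275^64 * 275^2048 * 275^8192 * 275^32768 = 1103 (mod 1444); answer 1103
Step 4: Y3 = 1103; c = 29; T(2) = -1*(-7) + 2*(29) = 65; iterating: T(2)=65, T(3)=-79, T(4)=209, T(5)=-367, T(6)=785, T(7)=-1519, T(8)=3089, T(9)=-6127, T(10)=12305, T(11)=-24559, T(12)=49169; answer 49169

49169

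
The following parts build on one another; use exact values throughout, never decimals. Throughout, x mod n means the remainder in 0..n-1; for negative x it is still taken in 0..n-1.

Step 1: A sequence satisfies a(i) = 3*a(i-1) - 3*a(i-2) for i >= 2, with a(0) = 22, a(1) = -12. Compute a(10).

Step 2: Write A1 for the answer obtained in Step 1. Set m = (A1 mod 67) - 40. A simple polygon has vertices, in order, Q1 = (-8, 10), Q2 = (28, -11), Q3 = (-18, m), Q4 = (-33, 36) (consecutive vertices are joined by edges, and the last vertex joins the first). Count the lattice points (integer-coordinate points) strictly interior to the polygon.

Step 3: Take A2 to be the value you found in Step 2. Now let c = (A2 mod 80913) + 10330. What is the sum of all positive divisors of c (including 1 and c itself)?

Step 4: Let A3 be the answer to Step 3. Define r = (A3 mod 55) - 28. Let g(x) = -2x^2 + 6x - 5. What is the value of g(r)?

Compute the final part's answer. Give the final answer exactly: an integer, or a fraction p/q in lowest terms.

Step 1: a(2) = 3*(-12) - 3*(22) = -102; iterating: a(2)=-102, a(3)=-270, a(4)=-504, a(5)=-702, a(6)=-594, a(7)=324, a(8)=2754, a(9)=7290, a(10)=13608; answer 13608
Step 2: A1 = 13608; m = -33; cross terms: (-8*-11 - 28*10)=-192, (28*-33 - -18*-11)=-1122, (-18*36 - -33*-33)=-1737, (-33*10 - -8*36)=-42; twice the area = |-3093| = 3093; area = 3093/2; boundary points = 3 + 2 + 3 + 1 = 9; strictly interior points = area - boundary/2 + 1 = 1543; answer 1543
Step 3: A2 = 1543; c = 11873; 11873 = 31 * 383; sigma = (1 + 31) * (1 + 383) = 32 * 384 = 12288; answer 12288
Step 4: A3 = 12288; r = -5; -2*(-5)^2 + 6*(-5)^1 - 5 = (-50) + (-30) + (-5) = -85; answer -85

-85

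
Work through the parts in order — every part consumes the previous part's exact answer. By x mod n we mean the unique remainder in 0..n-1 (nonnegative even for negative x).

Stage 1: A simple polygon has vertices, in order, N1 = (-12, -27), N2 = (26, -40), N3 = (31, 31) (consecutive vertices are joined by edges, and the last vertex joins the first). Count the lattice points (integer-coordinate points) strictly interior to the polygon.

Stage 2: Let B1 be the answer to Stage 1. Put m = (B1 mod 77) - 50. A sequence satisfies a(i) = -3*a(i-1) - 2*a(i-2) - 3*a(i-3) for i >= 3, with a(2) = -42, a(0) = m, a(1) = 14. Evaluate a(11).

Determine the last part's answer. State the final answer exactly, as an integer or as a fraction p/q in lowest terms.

Stage 1: cross terms: (-12*-40 - 26*-27)=1182, (26*31 - 31*-40)=2046, (31*-27 - -12*31)=-465; twice the area = |2763| = 2763; area = 2763/2; boundary points = 1 + 1 + 1 = 3; strictly interior points = area - boundary/2 + 1 = 1381; answer 1381
Stage 2: B1 = 1381; m = 22; a(3) = -3*(-42) - 2*(14) - 3*(22) = 32; iterating: a(3)=32, a(4)=-54, a(5)=224, a(6)=-660, a(7)=1694, a(8)=-4434, a(9)=11894, a(10)=-31896, a(11)=85202; answer 85202

85202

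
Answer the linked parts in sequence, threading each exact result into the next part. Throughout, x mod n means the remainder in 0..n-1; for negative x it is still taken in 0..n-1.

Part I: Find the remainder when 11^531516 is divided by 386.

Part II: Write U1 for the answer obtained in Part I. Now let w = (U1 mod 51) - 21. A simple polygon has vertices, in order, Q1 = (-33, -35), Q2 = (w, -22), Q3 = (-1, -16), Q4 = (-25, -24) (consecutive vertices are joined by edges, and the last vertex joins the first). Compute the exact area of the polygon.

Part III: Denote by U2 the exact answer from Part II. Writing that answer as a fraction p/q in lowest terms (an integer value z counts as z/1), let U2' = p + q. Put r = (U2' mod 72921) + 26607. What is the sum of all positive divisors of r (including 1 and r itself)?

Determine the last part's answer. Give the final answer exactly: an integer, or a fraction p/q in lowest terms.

Part I: squarings mod 386: 11^1=11, 11^2=121, 11^4=359, 11^8=343, 11^16=305, 11^32=385, 11^64=1, 11^128=1, 11^256=1, 11^512=1, 11^1024=1, 11^2048=1, 11^4096=1, 11^8192=1, 11^16384=1, 11^32768=1, 11^65536=1, 11^131072=1, 11^262144=1, 11^524288=1; 11^531516 = 11^4 * 11^8 * 11^16 * 11^32 * 11^1024 * 11^2048 * 11^4096 * 11^524288 = 243 (mod 386); answer 243
Part II: U1 = 243; w = 18; cross terms: (-33*-22 - 18*-35)=1356, (18*-16 - -1*-22)=-310, (-1*-24 - -25*-16)=-376, (-25*-35 - -33*-24)=83; twice the area = |753| = 753; area = 753/2; answer 753/2
Part III: U2 = 753/2; threaded value p + q = 755; r = 27362; 27362 = 2 * 13681; sigma = (1 + 2) * (1 + 13681) = 3 * 13682 = 41046; answer 41046

41046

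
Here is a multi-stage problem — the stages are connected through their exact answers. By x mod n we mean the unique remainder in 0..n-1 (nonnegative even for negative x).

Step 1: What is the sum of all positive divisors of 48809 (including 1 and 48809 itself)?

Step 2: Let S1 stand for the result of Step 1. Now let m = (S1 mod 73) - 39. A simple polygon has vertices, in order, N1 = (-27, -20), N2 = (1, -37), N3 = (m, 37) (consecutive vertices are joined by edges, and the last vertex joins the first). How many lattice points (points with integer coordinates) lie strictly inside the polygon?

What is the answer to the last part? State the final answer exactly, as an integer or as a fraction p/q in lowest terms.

Step 1: 48809 is prime, so its only divisors are 1 and 48809; sigma = 1 + 48809 = 48810; answer 48810
Step 2: S1 = 48810; m = 7; cross terms: (-27*-37 - 1*-20)=1019, (1*37 - 7*-37)=296, (7*-20 - -27*37)=859; twice the area = |2174| = 2174; area = 1087; boundary points = 1 + 2 + 1 = 4; strictly interior points = area - boundary/2 + 1 = 1086; answer 1086

1086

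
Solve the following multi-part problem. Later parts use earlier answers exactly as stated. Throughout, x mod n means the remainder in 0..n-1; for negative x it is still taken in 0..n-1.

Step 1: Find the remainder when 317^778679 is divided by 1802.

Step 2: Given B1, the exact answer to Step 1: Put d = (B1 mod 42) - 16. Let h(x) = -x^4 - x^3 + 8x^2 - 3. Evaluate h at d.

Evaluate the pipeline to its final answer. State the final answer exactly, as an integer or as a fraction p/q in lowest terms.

Step 1: squarings mod 1802: 317^1=317, 317^2=1379, 317^4=531, 317^8=849, 317^16=1, 317^32=1, 317^64=1, 317^128=1, 317^256=1, 317^512=1, 317^1024=1, 317^2048=1, 317^4096=1, 317^8192=1, 317^16384=1, 317^32768=1, 317^65536=1, 317^131072=1, 317^262144=1, 317^524288=1; 317^778679 = 317^1 * 317^2 * 317^4 * 317^16 * 317^32 * 317^128 * 317^256 * 317^8192 * 317^16384 * 317^32768 * 317^65536 * 317^131072 * 317^524288 = 105 (mod 1802); answer 105
Step 2: B1 = 105; d = 5; -1*(5)^4 - 1*(5)^3 + 8*(5)^2 - 3 = (-625) + (-125) + (200) + (-3) = -553; answer -553

-553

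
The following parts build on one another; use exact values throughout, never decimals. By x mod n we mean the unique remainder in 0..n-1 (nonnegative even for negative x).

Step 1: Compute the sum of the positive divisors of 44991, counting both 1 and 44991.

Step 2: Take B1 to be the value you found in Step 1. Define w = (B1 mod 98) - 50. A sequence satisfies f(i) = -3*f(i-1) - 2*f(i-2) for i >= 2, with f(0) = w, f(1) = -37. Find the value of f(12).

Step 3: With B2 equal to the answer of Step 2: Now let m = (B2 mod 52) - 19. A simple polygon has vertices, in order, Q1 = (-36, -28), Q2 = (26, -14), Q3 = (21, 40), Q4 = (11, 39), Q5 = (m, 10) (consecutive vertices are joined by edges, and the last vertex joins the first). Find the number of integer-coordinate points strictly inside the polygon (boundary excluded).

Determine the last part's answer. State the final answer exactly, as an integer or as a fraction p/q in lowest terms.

Step 1: 44991 = 3^2 * 4999; sigma = (1 + 3 + 9) * (1 + 4999) = 13 * 5000 = 65000; answer 65000
Step 2: B1 = 65000; w = -24; f(2) = -3*(-37) - 2*(-24) = 159; iterating: f(2)=159, f(3)=-403, f(4)=891, f(5)=-1867, f(6)=3819, f(7)=-7723, f(8)=15531, f(9)=-31147, f(10)=62379, f(11)=-124843, f(12)=249771; answer 249771
Step 3: B2 = 249771; m = -4; cross terms: (-36*-14 - 26*-28)=1232, (26*40 - 21*-14)=1334, (21*39 - 11*40)=379, (11*10 - -4*39)=266, (-4*-28 - -36*10)=472; twice the area = |3683| = 3683; area = 3683/2; boundary points = 2 + 1 + 1 + 1 + 2 = 7; strictly interior points = area - boundary/2 + 1 = 1839; answer 1839

1839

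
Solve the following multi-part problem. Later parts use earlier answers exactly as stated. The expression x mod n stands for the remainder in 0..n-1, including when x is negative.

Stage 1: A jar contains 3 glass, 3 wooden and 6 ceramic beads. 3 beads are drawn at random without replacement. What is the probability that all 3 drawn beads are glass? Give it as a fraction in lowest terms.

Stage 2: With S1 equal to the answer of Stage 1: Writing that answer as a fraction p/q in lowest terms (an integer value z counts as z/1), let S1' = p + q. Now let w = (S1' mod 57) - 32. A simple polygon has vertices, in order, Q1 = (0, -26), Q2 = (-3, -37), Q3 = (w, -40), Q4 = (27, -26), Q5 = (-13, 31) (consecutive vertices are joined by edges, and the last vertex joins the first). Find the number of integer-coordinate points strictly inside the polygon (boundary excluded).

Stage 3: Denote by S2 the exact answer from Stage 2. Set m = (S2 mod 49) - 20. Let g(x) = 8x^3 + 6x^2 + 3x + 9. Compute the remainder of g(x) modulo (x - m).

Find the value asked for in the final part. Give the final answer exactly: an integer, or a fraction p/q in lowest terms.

Stage 1: total draws C(12,3) = 220; favorable C(3,3) = 1; P = 1/220; answer 1/220
Stage 2: S1 = 1/220; threaded value p + q = 221; w = 18; cross terms: (0*-37 - -3*-26)=-78, (-3*-40 - 18*-37)=786, (18*-26 - 27*-40)=612, (27*31 - -13*-26)=499, (-13*-26 - 0*31)=338; twice the area = |2157| = 2157; area = 2157/2; boundary points = 1 + 3 + 1 + 1 + 1 = 7; strictly interior points = area - boundary/2 + 1 = 1076; answer 1076
Stage 3: S2 = 1076; m = 27; remainder = value at the root: 8*(27)^3 + 6*(27)^2 + 3*(27)^1 + 9 = (157464) + (4374) + (81) + (9) = 161928; answer 161928

161928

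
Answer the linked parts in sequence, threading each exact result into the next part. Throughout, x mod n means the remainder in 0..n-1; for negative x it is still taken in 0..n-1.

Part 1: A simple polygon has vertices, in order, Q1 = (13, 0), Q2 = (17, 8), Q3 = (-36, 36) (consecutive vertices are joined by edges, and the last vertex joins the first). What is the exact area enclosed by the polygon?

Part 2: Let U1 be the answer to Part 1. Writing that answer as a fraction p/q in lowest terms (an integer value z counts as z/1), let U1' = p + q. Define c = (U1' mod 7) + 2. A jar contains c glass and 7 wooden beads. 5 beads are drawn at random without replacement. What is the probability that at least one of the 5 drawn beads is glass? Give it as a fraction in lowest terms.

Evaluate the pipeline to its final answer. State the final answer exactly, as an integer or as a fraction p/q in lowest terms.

Part 1: cross terms: (13*8 - 17*0)=104, (17*36 - -36*8)=900, (-36*0 - 13*36)=-468; twice the area = |536| = 536; area = 268; answer 268
Part 2: U1 = 268; threaded value p + q = 269; c = 5; total draws C(12,5) = 792; complement C(7,5) = 21; favorable 792 - 21 = 771; P = 257/264; answer 257/264

257/264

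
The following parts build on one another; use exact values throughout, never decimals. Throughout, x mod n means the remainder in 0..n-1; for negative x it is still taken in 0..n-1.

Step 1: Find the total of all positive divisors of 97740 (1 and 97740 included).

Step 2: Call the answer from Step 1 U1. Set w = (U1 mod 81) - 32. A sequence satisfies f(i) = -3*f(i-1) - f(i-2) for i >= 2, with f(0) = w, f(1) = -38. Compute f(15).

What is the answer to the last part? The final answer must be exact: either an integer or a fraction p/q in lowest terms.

Step 1: 97740 = 2^2 * 3^3 * 5 * 181; sigma = (1 + 2 + 4) * (1 + 3 + 9 + 27) * (1 + 5) * (1 + 181) = 7 * 40 * 6 * 182 = 305760; answer 305760
Step 2: U1 = 305760; w = 34; f(2) = -3*(-38) - 1*(34) = 80; iterating: f(2)=80, f(3)=-202, f(4)=526, f(5)=-1376, f(6)=3602, f(7)=-9430, f(8)=24688, f(9)=-64634, f(10)=169214, f(11)=-443008, f(12)=1159810, f(13)=-3036422, f(14)=7949456, f(15)=-20811946; answer -20811946

-20811946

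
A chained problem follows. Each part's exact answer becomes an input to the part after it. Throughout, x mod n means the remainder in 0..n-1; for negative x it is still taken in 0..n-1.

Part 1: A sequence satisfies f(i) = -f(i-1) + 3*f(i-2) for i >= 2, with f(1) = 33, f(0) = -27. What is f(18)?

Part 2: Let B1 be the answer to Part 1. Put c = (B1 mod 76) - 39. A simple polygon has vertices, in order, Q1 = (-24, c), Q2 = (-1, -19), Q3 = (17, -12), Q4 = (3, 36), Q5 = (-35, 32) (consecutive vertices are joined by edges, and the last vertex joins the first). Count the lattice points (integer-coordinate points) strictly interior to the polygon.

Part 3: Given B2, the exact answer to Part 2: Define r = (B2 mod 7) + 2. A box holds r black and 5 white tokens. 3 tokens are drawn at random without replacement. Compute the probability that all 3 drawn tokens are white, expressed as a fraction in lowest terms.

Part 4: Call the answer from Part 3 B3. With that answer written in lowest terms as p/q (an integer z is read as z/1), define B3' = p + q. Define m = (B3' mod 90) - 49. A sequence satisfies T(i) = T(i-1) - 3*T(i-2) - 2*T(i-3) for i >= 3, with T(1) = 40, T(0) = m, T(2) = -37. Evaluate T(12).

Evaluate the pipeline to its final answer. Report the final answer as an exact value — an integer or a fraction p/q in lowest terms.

Part 1: f(2) = -1*(33) + 3*(-27) = -114; iterating: f(2)=-114, f(3)=213, f(4)=-555, f(5)=1194, f(6)=-2859, f(7)=6441, f(8)=-15018, f(9)=34341, f(10)=-79395, f(11)=182418, f(12)=-420603, f(13)=967857, f(14)=-2229666, f(15)=5133237, f(16)=-11822235, f(17)=27221946, f(18)=-62688651; answer -62688651
Part 2: B1 = -62688651; c = -14; cross terms: (-24*-19 - -1*-14)=442, (-1*-12 - 17*-19)=335, (17*36 - 3*-12)=648, (3*32 - -35*36)=1356, (-35*-14 - -24*32)=1258; twice the area = |4039| = 4039; area = 4039/2; boundary points = 1 + 1 + 2 + 2 + 1 = 7; strictly interior points = area - boundary/2 + 1 = 2017; answer 2017
Part 3: B2 = 2017; r = 3; total draws C(8,3) = 56; favorable C(5,3) = 10; P = 5/28; answer 5/28
Part 4: B3 = 5/28; threaded value p + q = 33; m = -16; T(3) = 1*(-37) - 3*(40) - 2*(-16) = -125; iterating: T(3)=-125, T(4)=-94, T(5)=355, T(6)=887, T(7)=10, T(8)=-3361, T(9)=-5165, T(10)=4898, T(11)=27115, T(12)=22751; answer 22751

22751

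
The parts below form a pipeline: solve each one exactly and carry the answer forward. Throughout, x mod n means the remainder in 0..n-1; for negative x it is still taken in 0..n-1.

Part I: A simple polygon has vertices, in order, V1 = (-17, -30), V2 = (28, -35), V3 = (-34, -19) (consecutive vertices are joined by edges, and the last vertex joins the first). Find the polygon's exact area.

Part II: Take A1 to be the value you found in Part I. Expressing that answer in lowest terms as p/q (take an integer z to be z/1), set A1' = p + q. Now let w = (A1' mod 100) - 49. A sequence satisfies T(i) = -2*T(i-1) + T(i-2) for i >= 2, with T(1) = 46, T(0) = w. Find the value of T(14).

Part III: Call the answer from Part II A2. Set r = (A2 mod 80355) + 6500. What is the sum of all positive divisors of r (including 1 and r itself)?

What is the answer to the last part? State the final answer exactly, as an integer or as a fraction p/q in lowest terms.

Part I: cross terms: (-17*-35 - 28*-30)=1435, (28*-19 - -34*-35)=-1722, (-34*-30 - -17*-19)=697; twice the area = |410| = 410; area = 205; answer 205
Part II: A1 = 205; threaded value p + q = 206; w = -43; T(2) = -2*(46) + 1*(-43) = -135; iterating: T(2)=-135, T(3)=316, T(4)=-767, T(5)=1850, T(6)=-4467, T(7)=10784, T(8)=-26035, T(9)=62854, T(10)=-151743, T(11)=366340, T(12)=-884423, T(13)=2135186, T(14)=-5154795; answer -5154795
Part III: A2 = -5154795; r = 74780; 74780 = 2^2 * 5 * 3739; sigma = (1 + 2 + 4) * (1 + 5) * (1 + 3739) = 7 * 6 * 3740 = 157080; answer 157080

157080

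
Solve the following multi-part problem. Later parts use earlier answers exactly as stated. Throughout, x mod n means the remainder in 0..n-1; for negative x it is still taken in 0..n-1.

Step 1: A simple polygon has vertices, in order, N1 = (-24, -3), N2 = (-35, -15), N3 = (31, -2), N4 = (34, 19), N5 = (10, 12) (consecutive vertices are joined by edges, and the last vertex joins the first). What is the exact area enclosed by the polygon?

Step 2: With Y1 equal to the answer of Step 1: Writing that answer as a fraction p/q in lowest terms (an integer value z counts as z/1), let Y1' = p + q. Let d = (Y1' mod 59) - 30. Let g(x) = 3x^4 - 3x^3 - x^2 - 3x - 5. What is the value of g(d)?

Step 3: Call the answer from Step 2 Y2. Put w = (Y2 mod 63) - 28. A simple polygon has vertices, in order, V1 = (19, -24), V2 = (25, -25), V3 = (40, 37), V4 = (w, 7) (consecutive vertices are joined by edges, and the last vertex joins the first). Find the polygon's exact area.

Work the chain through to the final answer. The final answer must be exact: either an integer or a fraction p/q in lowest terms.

Step 1: cross terms: (-24*-15 - -35*-3)=255, (-35*-2 - 31*-15)=535, (31*19 - 34*-2)=657, (34*12 - 10*19)=218, (10*-3 - -24*12)=258; twice the area = |1923| = 1923; area = 1923/2; answer 1923/2
Step 2: Y1 = 1923/2; threaded value p + q = 1925; d = 7; 3*(7)^4 - 3*(7)^3 - 1*(7)^2 - 3*(7)^1 - 5 = (7203) + (-1029) + (-49) + (-21) + (-5) = 6099; answer 6099
Step 3: Y2 = 6099; w = 23; cross terms: (19*-25 - 25*-24)=125, (25*37 - 40*-25)=1925, (40*7 - 23*37)=-571, (23*-24 - 19*7)=-685; twice the area = |794| = 794; area = 397; answer 397

397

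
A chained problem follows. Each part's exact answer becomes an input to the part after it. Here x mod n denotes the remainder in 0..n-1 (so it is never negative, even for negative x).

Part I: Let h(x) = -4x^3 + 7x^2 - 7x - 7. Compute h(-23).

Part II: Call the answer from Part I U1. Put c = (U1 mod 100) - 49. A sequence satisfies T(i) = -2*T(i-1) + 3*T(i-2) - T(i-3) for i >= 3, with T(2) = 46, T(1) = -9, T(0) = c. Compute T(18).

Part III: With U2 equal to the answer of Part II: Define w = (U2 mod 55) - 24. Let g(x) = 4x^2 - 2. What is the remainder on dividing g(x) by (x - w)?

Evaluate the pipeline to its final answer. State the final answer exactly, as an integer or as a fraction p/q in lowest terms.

14

Part I: -4*(-23)^3 + 7*(-23)^2 - 7*(-23)^1 - 7 = (48668) + (3703) + (161) + (-7) = 52525; answer 52525
Part II: U1 = 52525; c = -24; T(3) = -2*(46) + 3*(-9) - 1*(-24) = -95; iterating: T(3)=-95, T(4)=337, T(5)=-1005, T(6)=3116, T(7)=-9584, T(8)=29521, T(9)=-90910, T(10)=279967, T(11)=-862185, T(12)=2655181, T(13)=-8176884, T(14)=25181496, T(15)=-77548825, T(16)=238819022, T(17)=-735466015, T(18)=2264937921; answer 2264937921
Part III: U2 = 2264937921; w = 2; remainder = value at the root: 4*(2)^2 - 2 = (16) + (-2) = 14; answer 14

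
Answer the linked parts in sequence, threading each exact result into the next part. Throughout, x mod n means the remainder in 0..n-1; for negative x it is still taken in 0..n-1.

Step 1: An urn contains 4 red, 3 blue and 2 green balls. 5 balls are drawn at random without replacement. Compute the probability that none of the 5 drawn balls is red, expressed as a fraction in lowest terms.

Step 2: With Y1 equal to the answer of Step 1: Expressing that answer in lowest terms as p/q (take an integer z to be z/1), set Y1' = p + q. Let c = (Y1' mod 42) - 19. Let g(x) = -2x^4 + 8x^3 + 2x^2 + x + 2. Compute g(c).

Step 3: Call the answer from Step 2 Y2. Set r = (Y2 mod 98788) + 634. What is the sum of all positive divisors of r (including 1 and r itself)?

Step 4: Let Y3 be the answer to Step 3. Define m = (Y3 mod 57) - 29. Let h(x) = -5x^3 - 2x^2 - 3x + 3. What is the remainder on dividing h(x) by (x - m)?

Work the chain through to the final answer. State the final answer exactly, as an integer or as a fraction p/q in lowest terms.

-5227

Step 1: total draws C(9,5) = 126; favorable C(5,5) = 1; P = 1/126; answer 1/126
Step 2: Y1 = 1/126; threaded value p + q = 127; c = -18; -2*(-18)^4 + 8*(-18)^3 + 2*(-18)^2 + 1*(-18)^1 + 2 = (-209952) + (-46656) + (648) + (-18) + (2) = -255976; answer -255976
Step 3: Y2 = -255976; r = 41022; 41022 = 2 * 3^2 * 43 * 53; sigma = (1 + 2) * (1 + 3 + 9) * (1 + 43) * (1 + 53) = 3 * 13 * 44 * 54 = 92664; answer 92664
Step 4: Y3 = 92664; m = 10; remainder = value at the root: -5*(10)^3 - 2*(10)^2 - 3*(10)^1 + 3 = (-5000) + (-200) + (-30) + (3) = -5227; answer -5227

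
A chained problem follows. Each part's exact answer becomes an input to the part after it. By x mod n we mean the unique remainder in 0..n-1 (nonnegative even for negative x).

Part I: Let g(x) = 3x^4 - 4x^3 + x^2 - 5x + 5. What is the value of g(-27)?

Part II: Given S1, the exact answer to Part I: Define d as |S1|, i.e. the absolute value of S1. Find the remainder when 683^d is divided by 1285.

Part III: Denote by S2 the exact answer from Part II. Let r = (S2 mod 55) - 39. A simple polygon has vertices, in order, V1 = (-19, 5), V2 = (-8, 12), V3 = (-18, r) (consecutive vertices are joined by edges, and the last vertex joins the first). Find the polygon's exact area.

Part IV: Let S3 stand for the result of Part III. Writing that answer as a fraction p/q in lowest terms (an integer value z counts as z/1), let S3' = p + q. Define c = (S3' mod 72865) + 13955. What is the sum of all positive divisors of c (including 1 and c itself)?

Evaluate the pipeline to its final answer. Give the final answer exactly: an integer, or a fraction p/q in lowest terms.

Part I: 3*(-27)^4 - 4*(-27)^3 + 1*(-27)^2 - 5*(-27)^1 + 5 = (1594323) + (78732) + (729) + (135) + (5) = 1673924; answer 1673924
Part II: S1 = 1673924; d = 1673924; squarings mod 1285: 683^1=683, 683^2=34, 683^4=1156, 683^8=1221, 683^16=241, 683^32=256, 683^64=1, 683^128=1, 683^256=1, 683^512=1, 683^1024=1, 683^2048=1, 683^4096=1, 683^8192=1, 683^16384=1, 683^32768=1, 683^65536=1, 683^131072=1, 683^262144=1, 683^524288=1, 683^1048576=1; 683^1673924 = 683^4 * 683^64 * 683^128 * 683^512 * 683^2048 * 683^32768 * 683^65536 * 683^524288 * 683^1048576 = 1156 (mod 1285); answer 1156
Part III: S2 = 1156; r = -38; cross terms: (-19*12 - -8*5)=-188, (-8*-38 - -18*12)=520, (-18*5 - -19*-38)=-812; twice the area = |-480| = 480; area = 240; answer 240
Part IV: S3 = 240; threaded value p + q = 241; c = 14196; 14196 = 2^2 * 3 * 7 * 13^2; sigma = (1 + 2 + 4) * (1 + 3) * (1 + 7) * (1 + 13 + 169) = 7 * 4 * 8 * 183 = 40992; answer 40992

40992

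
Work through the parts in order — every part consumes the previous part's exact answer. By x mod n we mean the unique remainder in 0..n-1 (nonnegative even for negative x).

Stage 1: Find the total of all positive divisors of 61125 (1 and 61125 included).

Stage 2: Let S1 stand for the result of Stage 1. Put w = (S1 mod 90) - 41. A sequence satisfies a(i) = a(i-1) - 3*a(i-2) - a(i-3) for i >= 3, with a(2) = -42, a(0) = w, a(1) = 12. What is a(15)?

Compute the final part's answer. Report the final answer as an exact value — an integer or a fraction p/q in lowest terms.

Stage 1: 61125 = 3 * 5^3 * 163; sigma = (1 + 3) * (1 + 5 + 25 + 125) * (1 + 163) = 4 * 156 * 164 = 102336; answer 102336
Stage 2: S1 = 102336; w = -35; a(3) = 1*(-42) - 3*(12) - 1*(-35) = -43; iterating: a(3)=-43, a(4)=71, a(5)=242, a(6)=72, a(7)=-725, a(8)=-1183, a(9)=920, a(10)=5194, a(11)=3617, a(12)=-12885, a(13)=-28930, a(14)=6108, a(15)=105783; answer 105783

105783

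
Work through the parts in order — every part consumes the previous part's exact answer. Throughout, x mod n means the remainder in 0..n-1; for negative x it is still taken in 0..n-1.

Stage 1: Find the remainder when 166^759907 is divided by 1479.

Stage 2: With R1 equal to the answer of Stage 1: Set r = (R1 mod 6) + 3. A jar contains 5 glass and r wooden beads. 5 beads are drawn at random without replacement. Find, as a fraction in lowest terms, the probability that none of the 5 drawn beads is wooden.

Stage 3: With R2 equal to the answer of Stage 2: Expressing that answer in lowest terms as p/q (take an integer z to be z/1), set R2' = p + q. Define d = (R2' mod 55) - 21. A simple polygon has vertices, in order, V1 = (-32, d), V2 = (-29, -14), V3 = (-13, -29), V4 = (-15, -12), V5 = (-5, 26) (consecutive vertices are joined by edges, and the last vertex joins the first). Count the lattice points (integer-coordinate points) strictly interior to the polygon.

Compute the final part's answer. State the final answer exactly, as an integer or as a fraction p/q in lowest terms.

626

Stage 1: squarings mod 1479: 166^1=166, 166^2=934, 166^4=1225, 166^8=919, 166^16=52, 166^32=1225, 166^64=919, 166^128=52, 166^256=1225, 166^512=919, 166^1024=52, 166^2048=1225, 166^4096=919, 166^8192=52, 166^16384=1225, 166^32768=919, 166^65536=52, 166^131072=1225, 166^262144=919, 166^524288=52; 166^759907 = 166^1 * 166^2 * 166^32 * 166^64 * 166^2048 * 166^4096 * 166^32768 * 166^65536 * 166^131072 * 166^524288 = 820 (mod 1479); answer 820
Stage 2: R1 = 820; r = 7; total draws C(12,5) = 792; favorable C(5,5) = 1; P = 1/792; answer 1/792
Stage 3: R2 = 1/792; threaded value p + q = 793; d = 2; cross terms: (-32*-14 - -29*2)=506, (-29*-29 - -13*-14)=659, (-13*-12 - -15*-29)=-279, (-15*26 - -5*-12)=-450, (-5*2 - -32*26)=822; twice the area = |1258| = 1258; area = 629; boundary points = 1 + 1 + 1 + 2 + 3 = 8; strictly interior points = area - boundary/2 + 1 = 626; answer 626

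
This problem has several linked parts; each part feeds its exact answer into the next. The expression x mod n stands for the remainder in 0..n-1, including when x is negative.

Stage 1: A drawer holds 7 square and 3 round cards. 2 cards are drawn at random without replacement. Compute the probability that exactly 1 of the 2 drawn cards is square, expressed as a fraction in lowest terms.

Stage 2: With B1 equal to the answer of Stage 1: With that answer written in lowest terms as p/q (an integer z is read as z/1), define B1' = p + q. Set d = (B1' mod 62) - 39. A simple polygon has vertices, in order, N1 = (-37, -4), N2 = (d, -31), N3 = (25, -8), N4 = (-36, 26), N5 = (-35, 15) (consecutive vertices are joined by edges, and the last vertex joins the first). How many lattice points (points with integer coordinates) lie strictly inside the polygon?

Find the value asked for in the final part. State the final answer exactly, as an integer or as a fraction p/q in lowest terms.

Stage 1: total draws C(10,2) = 45; favorable C(7,1)*C(3,1) = 21; P = 7/15; answer 7/15
Stage 2: B1 = 7/15; threaded value p + q = 22; d = -17; cross terms: (-37*-31 - -17*-4)=1079, (-17*-8 - 25*-31)=911, (25*26 - -36*-8)=362, (-36*15 - -35*26)=370, (-35*-4 - -37*15)=695; twice the area = |3417| = 3417; area = 3417/2; boundary points = 1 + 1 + 1 + 1 + 1 = 5; strictly interior points = area - boundary/2 + 1 = 1707; answer 1707

1707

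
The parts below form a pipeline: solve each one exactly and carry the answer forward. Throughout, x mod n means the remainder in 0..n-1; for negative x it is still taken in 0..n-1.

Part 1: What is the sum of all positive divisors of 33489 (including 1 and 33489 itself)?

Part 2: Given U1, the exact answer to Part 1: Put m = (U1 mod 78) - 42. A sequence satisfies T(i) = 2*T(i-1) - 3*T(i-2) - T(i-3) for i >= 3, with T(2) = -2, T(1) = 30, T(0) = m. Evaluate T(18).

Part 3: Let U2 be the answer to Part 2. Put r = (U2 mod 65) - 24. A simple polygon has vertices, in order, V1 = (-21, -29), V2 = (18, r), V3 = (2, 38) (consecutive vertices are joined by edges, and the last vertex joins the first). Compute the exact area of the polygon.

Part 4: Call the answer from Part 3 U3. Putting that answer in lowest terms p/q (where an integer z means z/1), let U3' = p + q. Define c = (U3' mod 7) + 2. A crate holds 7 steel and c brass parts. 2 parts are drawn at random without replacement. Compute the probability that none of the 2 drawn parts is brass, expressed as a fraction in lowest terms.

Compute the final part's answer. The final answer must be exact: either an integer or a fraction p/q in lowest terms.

Part 1: 33489 = 3^2 * 61^2; sigma = (1 + 3 + 9) * (1 + 61 + 3721) = 13 * 3783 = 49179; answer 49179
Part 2: U1 = 49179; m = -3; T(3) = 2*(-2) - 3*(30) - 1*(-3) = -91; iterating: T(3)=-91, T(4)=-206, T(5)=-137, T(6)=435, T(7)=1487, T(8)=1806, T(9)=-1284, T(10)=-9473, T(11)=-16900, T(12)=-4097, T(13)=51979, T(14)=133149, T(15)=114458, T(16)=-222510, T(17)=-921543, T(18)=-1290014; answer -1290014
Part 3: U2 = -1290014; r = 17; cross terms: (-21*17 - 18*-29)=165, (18*38 - 2*17)=650, (2*-29 - -21*38)=740; twice the area = |1555| = 1555; area = 1555/2; answer 1555/2
Part 4: U3 = 1555/2; threaded value p + q = 1557; c = 5; total draws C(12,2) = 66; favorable C(7,2) = 21; P = 7/22; answer 7/22

7/22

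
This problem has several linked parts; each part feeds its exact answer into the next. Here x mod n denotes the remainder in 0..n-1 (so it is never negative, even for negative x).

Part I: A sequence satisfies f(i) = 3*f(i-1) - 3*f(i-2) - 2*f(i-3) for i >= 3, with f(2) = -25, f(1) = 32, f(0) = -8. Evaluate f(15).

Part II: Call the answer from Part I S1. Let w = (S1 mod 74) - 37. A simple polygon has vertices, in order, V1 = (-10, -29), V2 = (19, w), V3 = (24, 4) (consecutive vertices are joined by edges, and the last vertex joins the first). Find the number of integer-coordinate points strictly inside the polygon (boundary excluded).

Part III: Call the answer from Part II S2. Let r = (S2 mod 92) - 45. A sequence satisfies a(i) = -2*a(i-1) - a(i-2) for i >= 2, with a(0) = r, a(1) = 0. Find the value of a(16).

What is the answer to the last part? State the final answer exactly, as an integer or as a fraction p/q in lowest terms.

15

Part I: f(3) = 3*(-25) - 3*(32) - 2*(-8) = -155; iterating: f(3)=-155, f(4)=-454, f(5)=-847, f(6)=-869, f(7)=842, f(8)=6827, f(9)=19693, f(10)=36914, f(11)=38009, f(12)=-36101, f(13)=-296158, f(14)=-856189, f(15)=-1607891; answer -1607891
Part II: S1 = -1607891; w = 18; cross terms: (-10*18 - 19*-29)=371, (19*4 - 24*18)=-356, (24*-29 - -10*4)=-656; twice the area = |-641| = 641; area = 641/2; boundary points = 1 + 1 + 1 = 3; strictly interior points = area - boundary/2 + 1 = 320; answer 320
Part III: S2 = 320; r = -1; a(2) = -2*(0) - 1*(-1) = 1; iterating: a(2)=1, a(3)=-2, a(4)=3, a(5)=-4, a(6)=5, a(7)=-6, a(8)=7, a(9)=-8, a(10)=9, a(11)=-10, a(12)=11, a(13)=-12, a(14)=13, a(15)=-14, a(16)=15; answer 15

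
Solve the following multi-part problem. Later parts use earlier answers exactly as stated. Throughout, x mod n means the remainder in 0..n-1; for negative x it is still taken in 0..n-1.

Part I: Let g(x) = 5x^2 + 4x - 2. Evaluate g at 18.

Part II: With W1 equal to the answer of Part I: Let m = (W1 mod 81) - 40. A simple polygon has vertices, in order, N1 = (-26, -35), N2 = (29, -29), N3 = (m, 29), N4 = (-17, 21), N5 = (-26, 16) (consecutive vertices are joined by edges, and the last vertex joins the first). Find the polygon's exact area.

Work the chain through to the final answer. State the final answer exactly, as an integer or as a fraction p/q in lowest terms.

Part I: 5*(18)^2 + 4*(18)^1 - 2 = (1620) + (72) + (-2) = 1690; answer 1690
Part II: W1 = 1690; m = 30; cross terms: (-26*-29 - 29*-35)=1769, (29*29 - 30*-29)=1711, (30*21 - -17*29)=1123, (-17*16 - -26*21)=274, (-26*-35 - -26*16)=1326; twice the area = |6203| = 6203; area = 6203/2; answer 6203/2

6203/2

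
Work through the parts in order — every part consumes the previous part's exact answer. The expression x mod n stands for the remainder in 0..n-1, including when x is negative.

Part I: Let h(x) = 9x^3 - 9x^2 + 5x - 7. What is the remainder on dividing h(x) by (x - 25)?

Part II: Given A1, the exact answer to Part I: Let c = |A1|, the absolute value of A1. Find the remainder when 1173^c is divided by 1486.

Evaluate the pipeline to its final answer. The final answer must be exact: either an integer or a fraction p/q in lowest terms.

Part I: remainder = value at the root: 9*(25)^3 - 9*(25)^2 + 5*(25)^1 - 7 = (140625) + (-5625) + (125) + (-7) = 135118; answer 135118
Part II: A1 = 135118; c = 135118; squarings mod 1486: 1173^1=1173, 1173^2=1379, 1173^4=1047, 1173^8=1027, 1173^16=1155, 1173^32=1083, 1173^64=435, 1173^128=503, 1173^256=389, 1173^512=1235, 1173^1024=589, 1173^2048=683, 1173^4096=1371, 1173^8192=1337, 1173^16384=1397, 1173^32768=491, 1173^65536=349, 1173^131072=1435; 1173^135118 = 1173^2 * 1173^4 * 1173^8 * 1173^64 * 1173^128 * 1173^256 * 1173^512 * 1173^1024 * 1173^2048 * 1173^131072 = 1419 (mod 1486); answer 1419

1419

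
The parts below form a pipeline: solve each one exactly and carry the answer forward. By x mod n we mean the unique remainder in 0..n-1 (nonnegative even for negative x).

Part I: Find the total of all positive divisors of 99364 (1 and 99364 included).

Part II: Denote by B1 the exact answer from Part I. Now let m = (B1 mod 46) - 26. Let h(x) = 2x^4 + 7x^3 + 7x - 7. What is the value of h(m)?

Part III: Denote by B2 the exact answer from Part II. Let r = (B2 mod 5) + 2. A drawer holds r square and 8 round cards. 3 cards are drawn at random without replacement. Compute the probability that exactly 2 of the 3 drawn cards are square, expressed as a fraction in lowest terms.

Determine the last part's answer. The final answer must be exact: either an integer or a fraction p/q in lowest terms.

Part I: 99364 = 2^2 * 24841; sigma = (1 + 2 + 4) * (1 + 24841) = 7 * 24842 = 173894; answer 173894
Part II: B1 = 173894; m = -12; 2*(-12)^4 + 7*(-12)^3 + 7*(-12)^1 - 7 = (41472) + (-12096) + (-84) + (-7) = 29285; answer 29285
Part III: B2 = 29285; r = 2; total draws C(10,3) = 120; favorable C(2,2)*C(8,1) = 8; P = 1/15; answer 1/15

1/15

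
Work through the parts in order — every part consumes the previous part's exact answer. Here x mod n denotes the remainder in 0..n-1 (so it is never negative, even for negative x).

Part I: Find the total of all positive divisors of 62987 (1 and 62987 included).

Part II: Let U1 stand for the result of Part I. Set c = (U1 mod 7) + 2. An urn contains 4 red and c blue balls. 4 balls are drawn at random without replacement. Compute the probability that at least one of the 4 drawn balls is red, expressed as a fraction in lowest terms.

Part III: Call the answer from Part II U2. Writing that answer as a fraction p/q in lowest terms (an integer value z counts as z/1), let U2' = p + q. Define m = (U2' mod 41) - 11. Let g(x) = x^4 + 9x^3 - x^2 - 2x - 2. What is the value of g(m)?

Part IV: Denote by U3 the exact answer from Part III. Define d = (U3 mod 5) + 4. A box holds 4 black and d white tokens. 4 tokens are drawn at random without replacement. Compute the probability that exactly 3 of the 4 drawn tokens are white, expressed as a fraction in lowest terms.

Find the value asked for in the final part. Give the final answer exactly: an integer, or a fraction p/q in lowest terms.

14/33

Part I: 62987 is prime, so its only divisors are 1 and 62987; sigma = 1 + 62987 = 62988; answer 62988
Part II: U1 = 62988; c = 4; total draws C(8,4) = 70; complement C(4,4) = 1; favorable 70 - 1 = 69; P = 69/70; answer 69/70
Part III: U2 = 69/70; threaded value p + q = 139; m = 5; 1*(5)^4 + 9*(5)^3 - 1*(5)^2 - 2*(5)^1 - 2 = (625) + (1125) + (-25) + (-10) + (-2) = 1713; answer 1713
Part IV: U3 = 1713; d = 7; total draws C(11,4) = 330; favorable C(7,3)*C(4,1) = 140; P = 14/33; answer 14/33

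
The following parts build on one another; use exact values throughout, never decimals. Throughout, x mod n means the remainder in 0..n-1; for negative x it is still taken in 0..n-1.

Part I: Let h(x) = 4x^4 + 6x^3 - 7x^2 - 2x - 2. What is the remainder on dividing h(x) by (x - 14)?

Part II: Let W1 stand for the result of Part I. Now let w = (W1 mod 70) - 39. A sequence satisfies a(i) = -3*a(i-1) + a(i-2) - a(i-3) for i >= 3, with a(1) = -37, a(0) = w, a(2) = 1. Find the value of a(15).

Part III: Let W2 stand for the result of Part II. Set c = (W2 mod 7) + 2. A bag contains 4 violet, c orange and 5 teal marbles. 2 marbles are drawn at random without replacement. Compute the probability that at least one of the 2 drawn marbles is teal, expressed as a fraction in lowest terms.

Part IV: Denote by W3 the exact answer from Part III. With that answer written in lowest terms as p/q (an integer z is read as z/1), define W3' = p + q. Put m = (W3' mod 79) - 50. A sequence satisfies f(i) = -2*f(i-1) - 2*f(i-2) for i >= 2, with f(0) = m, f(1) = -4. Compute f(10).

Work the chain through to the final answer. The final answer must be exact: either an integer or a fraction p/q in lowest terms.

Part I: remainder = value at the root: 4*(14)^4 + 6*(14)^3 - 7*(14)^2 - 2*(14)^1 - 2 = (153664) + (16464) + (-1372) + (-28) + (-2) = 168726; answer 168726
Part II: W1 = 168726; w = -13; a(3) = -3*(1) + 1*(-37) - 1*(-13) = -27; iterating: a(3)=-27, a(4)=119, a(5)=-385, a(6)=1301, a(7)=-4407, a(8)=14907, a(9)=-50429, a(10)=170601, a(11)=-577139, a(12)=1952447, a(13)=-6605081, a(14)=22344829, a(15)=-75592015; answer -75592015
Part III: W2 = -75592015; c = 7; total draws C(16,2) = 120; complement C(11,2) = 55; favorable 120 - 55 = 65; P = 13/24; answer 13/24
Part IV: W3 = 13/24; threaded value p + q = 37; m = -13; f(2) = -2*(-4) - 2*(-13) = 34; iterating: f(2)=34, f(3)=-60, f(4)=52, f(5)=16, f(6)=-136, f(7)=240, f(8)=-208, f(9)=-64, f(10)=544; answer 544

544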